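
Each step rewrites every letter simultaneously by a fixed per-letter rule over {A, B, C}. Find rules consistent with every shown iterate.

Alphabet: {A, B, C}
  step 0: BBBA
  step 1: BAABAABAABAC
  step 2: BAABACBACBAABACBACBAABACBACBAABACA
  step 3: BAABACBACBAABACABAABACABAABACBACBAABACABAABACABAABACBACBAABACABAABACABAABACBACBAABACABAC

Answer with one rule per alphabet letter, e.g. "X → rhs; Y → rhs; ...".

A->BAC, B->BAA, C->A

  step 2 ⇒ step 3: BAABACBACBAABACBACBAABACBACBAABACA ⇒ BAA·BAC·BAC·BAA·BAC·A·BAA·BAC·A·BAA·BAC·BAC·BAA·BAC·A·BAA·BAC·A·BAA·BAC·BAC·BAA·BAC·A·BAA·BAC·A·BAA·BAC·BAC·BAA·BAC·A·BAC
    A ↦ BAC
    B ↦ BAA
    C ↦ A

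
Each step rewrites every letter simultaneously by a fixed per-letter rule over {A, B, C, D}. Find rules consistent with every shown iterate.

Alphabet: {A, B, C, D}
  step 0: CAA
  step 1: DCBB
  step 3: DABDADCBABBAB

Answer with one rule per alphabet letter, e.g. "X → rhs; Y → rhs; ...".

  step 0 ⇒ step 1: CAA ⇒ DC·B·B
    A ↦ B
    C ↦ DC
    B ↦ AB  (constrained at step 1)
    D ↦ DA  (constrained at step 1)

A->B, B->AB, C->DC, D->DA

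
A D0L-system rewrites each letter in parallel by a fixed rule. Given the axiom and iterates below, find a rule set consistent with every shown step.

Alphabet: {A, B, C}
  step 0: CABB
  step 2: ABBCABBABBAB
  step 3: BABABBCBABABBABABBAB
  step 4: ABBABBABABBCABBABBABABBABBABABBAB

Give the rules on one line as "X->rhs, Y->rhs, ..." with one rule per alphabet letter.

  step 3 ⇒ step 4: BABABBCBABABBABABBAB ⇒ AB·B·AB·B·AB·AB·BC·AB·B·AB·B·AB·AB·B·AB·B·AB·AB·B·AB
    A ↦ B
    B ↦ AB
    C ↦ BC

A->B, B->AB, C->BC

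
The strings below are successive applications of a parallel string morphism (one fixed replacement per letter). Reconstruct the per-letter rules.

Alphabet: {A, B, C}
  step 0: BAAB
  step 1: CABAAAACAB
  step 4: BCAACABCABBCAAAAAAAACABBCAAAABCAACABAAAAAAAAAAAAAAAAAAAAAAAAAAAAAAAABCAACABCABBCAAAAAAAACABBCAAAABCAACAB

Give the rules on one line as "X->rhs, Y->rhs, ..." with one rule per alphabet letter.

A->AA, B->CAB, C->BC

  step 0 ⇒ step 1: BAAB ⇒ CAB·AA·AA·CAB
    A ↦ AA
    B ↦ CAB
    C ↦ BC  (constrained at step 1)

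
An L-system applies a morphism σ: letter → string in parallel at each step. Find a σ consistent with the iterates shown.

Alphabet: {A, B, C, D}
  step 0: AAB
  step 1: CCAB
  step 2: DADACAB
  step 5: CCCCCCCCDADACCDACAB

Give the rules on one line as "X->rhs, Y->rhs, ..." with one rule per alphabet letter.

  step 1 ⇒ step 2: CCAB ⇒ DA·DA·C·AB
    A ↦ C
    B ↦ AB
    C ↦ DA
    D ↦ C  (constrained at step 2)

A->C, B->AB, C->DA, D->C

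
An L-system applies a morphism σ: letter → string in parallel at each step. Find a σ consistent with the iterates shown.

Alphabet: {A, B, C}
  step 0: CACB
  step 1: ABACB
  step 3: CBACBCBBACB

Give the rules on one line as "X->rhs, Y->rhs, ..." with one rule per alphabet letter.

A->B, B->CB, C->A

  step 0 ⇒ step 1: CACB ⇒ A·B·A·CB
    A ↦ B
    B ↦ CB
    C ↦ A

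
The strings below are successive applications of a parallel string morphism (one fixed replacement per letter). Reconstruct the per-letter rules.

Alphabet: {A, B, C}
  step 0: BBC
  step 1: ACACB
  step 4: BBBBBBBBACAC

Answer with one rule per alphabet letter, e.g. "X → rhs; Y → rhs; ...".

A->B, B->AC, C->B

  step 0 ⇒ step 1: BBC ⇒ AC·AC·B
    B ↦ AC
    C ↦ B
    A ↦ B  (constrained at step 1)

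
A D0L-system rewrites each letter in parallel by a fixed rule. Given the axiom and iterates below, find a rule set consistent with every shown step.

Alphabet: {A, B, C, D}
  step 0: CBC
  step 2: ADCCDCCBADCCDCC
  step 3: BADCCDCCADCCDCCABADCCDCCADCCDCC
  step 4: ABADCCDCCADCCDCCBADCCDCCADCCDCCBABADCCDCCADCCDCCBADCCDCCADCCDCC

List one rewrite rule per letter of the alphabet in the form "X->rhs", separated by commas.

  step 3 ⇒ step 4: BADCCDCCADCCDCCABADCCDCCADCCDCC ⇒ A·B·A·DCC·DCC·A·DCC·DCC·B·A·DCC·DCC·A·DCC·DCC·B·A·B·A·DCC·DCC·A·DCC·DCC·B·A·DCC·DCC·A·DCC·DCC
    A ↦ B
    B ↦ A
    C ↦ DCC
    D ↦ A

A->B, B->A, C->DCC, D->A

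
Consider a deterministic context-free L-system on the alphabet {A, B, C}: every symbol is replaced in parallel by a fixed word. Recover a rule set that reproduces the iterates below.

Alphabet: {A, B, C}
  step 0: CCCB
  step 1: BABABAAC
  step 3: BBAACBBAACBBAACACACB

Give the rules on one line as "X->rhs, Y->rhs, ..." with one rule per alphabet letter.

A->B, B->AC, C->BA

  step 0 ⇒ step 1: CCCB ⇒ BA·BA·BA·AC
    B ↦ AC
    C ↦ BA
    A ↦ B  (constrained at step 1)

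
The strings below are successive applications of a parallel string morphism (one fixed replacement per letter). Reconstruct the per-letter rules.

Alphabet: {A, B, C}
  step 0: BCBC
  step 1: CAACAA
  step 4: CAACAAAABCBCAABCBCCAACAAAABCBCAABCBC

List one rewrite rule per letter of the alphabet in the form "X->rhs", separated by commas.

A->BC, B->C, C->AA

  step 0 ⇒ step 1: BCBC ⇒ C·AA·C·AA
    B ↦ C
    C ↦ AA
    A ↦ BC  (constrained at step 1)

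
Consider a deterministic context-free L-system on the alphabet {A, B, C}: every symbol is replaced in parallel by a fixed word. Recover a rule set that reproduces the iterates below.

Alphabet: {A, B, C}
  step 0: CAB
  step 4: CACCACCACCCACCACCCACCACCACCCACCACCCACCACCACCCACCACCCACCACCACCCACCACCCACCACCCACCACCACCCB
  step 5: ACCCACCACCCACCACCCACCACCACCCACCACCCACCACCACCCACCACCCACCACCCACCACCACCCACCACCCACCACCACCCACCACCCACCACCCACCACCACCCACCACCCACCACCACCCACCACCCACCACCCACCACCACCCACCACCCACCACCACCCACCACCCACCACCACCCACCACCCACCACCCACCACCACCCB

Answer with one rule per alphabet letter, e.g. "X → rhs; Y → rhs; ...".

A->C, B->CB, C->ACC

  step 4 ⇒ step 5: CACCACCACCCACCACCCACCACCACCCACCACCCACCACCACCCACCACCCACCACCACCCACCACCCACCACCCACCACCACCCB ⇒ ACC·C·ACC·ACC·C·ACC·ACC·C·ACC·ACC·ACC·C·ACC·ACC·C·ACC·ACC·ACC·C·ACC·ACC·C·ACC·ACC·C·ACC·ACC·ACC·C·ACC·ACC·C·ACC·ACC·ACC·C·ACC·ACC·C·ACC·ACC·C·ACC·ACC·ACC·C·ACC·ACC·C·ACC·ACC·ACC·C·ACC·ACC·C·ACC·ACC·C·ACC·ACC·ACC·C·ACC·ACC·C·ACC·ACC·ACC·C·ACC·ACC·C·ACC·ACC·ACC·C·ACC·ACC·C·ACC·ACC·C·ACC·ACC·ACC·CB
    A ↦ C
    B ↦ CB
    C ↦ ACC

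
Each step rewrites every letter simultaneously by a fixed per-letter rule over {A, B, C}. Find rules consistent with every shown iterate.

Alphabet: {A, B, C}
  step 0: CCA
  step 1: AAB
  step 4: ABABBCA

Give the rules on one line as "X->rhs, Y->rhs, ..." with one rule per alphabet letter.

A->B, B->CA, C->A

  step 0 ⇒ step 1: CCA ⇒ A·A·B
    A ↦ B
    C ↦ A
    B ↦ CA  (constrained at step 1)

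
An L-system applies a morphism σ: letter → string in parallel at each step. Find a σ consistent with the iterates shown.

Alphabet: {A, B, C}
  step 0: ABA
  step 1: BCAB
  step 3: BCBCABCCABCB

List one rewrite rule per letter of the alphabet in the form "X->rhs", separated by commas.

A->B, B->CA, C->BC

  step 0 ⇒ step 1: ABA ⇒ B·CA·B
    A ↦ B
    B ↦ CA
    C ↦ BC  (constrained at step 1)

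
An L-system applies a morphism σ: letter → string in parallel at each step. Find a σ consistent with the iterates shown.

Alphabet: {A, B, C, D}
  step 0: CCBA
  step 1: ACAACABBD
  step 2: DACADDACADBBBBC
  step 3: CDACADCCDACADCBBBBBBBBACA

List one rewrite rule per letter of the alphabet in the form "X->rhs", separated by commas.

A->D, B->BB, C->ACA, D->C

  step 2 ⇒ step 3: DACADDACADBBBBC ⇒ C·D·ACA·D·C·C·D·ACA·D·C·BB·BB·BB·BB·ACA
    A ↦ D
    B ↦ BB
    C ↦ ACA
    D ↦ C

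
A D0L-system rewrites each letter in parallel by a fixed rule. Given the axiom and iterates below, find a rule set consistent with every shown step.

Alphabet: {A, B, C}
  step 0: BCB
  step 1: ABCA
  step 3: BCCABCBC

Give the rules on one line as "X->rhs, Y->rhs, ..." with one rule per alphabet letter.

A->C, B->A, C->BC

  step 0 ⇒ step 1: BCB ⇒ A·BC·A
    B ↦ A
    C ↦ BC
    A ↦ C  (constrained at step 1)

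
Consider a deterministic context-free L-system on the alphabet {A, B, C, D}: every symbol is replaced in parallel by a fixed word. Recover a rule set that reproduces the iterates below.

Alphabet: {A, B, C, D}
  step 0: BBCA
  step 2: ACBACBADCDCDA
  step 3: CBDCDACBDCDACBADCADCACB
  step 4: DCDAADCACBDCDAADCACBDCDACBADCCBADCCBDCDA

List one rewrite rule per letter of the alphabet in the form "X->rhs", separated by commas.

A->CB, B->DA, C->DC, D->A

  step 3 ⇒ step 4: CBDCDACBDCDACBADCADCACB ⇒ DC·DA·A·DC·A·CB·DC·DA·A·DC·A·CB·DC·DA·CB·A·DC·CB·A·DC·CB·DC·DA
    A ↦ CB
    B ↦ DA
    C ↦ DC
    D ↦ A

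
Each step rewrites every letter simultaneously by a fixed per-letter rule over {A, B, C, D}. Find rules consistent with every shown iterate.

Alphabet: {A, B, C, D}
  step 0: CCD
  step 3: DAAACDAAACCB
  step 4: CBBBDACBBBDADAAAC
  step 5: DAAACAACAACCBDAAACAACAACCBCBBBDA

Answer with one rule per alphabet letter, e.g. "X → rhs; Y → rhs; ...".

  step 4 ⇒ step 5: CBBBDACBBBDADAAAC ⇒ DA·AAC·AAC·AAC·C·B·DA·AAC·AAC·AAC·C·B·C·B·B·B·DA
    A ↦ B
    B ↦ AAC
    C ↦ DA
    D ↦ C

A->B, B->AAC, C->DA, D->C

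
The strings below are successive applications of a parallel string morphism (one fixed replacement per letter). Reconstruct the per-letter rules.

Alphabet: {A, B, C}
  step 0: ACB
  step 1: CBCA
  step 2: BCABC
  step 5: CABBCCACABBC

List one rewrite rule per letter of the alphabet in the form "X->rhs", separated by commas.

  step 1 ⇒ step 2: CBCA ⇒ B·CA·B·C
    A ↦ C
    B ↦ CA
    C ↦ B

A->C, B->CA, C->B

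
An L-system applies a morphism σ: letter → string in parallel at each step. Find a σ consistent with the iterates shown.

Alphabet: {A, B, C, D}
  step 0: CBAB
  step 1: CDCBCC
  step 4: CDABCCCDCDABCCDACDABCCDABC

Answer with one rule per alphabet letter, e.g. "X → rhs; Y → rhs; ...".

A->BC, B->C, C->CD, D->A

  step 0 ⇒ step 1: CBAB ⇒ CD·C·BC·C
    A ↦ BC
    B ↦ C
    C ↦ CD
    D ↦ A  (constrained at step 1)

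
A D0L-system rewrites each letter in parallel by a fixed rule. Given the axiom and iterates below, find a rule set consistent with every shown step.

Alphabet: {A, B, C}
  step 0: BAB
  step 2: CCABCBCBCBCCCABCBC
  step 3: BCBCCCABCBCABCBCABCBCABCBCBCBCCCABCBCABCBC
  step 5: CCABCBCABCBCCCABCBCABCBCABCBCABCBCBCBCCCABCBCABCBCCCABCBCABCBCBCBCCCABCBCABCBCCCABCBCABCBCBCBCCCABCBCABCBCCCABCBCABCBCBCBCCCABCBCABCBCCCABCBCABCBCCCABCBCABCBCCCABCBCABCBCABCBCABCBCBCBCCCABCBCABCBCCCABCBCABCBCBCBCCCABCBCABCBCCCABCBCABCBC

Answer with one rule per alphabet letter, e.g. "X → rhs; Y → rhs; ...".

  step 2 ⇒ step 3: CCABCBCBCBCCCABCBC ⇒ BC·BC·CC·ABC·BC·ABC·BC·ABC·BC·ABC·BC·BC·BC·CC·ABC·BC·ABC·BC
    A ↦ CC
    B ↦ ABC
    C ↦ BC

A->CC, B->ABC, C->BC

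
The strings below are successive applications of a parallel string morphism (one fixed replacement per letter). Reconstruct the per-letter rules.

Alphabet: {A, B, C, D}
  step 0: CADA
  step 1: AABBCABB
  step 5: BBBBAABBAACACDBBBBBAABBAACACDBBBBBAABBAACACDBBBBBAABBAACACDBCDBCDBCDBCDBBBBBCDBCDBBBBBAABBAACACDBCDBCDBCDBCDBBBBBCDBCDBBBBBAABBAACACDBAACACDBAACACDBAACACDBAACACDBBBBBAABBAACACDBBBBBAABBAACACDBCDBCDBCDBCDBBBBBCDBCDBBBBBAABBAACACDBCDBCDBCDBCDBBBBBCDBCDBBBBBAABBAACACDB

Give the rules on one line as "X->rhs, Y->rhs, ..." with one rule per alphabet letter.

A->BB, B->CDB, C->AA, D->CA

  step 0 ⇒ step 1: CADA ⇒ AA·BB·CA·BB
    A ↦ BB
    C ↦ AA
    D ↦ CA
    B ↦ CDB  (constrained at step 1)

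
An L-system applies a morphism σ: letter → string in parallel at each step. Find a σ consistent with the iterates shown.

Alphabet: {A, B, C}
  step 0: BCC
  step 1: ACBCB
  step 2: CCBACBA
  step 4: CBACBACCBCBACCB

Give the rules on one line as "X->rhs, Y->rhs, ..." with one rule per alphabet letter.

  step 1 ⇒ step 2: ACBCB ⇒ C·CB·A·CB·A
    A ↦ C
    B ↦ A
    C ↦ CB

A->C, B->A, C->CB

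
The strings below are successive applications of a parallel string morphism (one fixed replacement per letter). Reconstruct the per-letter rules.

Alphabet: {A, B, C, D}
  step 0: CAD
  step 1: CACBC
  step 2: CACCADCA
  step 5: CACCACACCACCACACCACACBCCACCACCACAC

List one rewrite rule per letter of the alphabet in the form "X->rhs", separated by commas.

A->C, B->D, C->CA, D->BC

  step 1 ⇒ step 2: CACBC ⇒ CA·C·CA·D·CA
    A ↦ C
    B ↦ D
    C ↦ CA
  step 0 ⇒ step 1: CAD ⇒ CA·C·BC
    D ↦ BC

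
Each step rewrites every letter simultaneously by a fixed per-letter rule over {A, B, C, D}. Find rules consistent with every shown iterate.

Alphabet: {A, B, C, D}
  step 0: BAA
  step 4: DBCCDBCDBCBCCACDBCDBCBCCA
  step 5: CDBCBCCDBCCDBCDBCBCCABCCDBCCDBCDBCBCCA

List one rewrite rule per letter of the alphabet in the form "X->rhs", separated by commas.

A->CA, B->D, C->BC, D->C

  step 4 ⇒ step 5: DBCCDBCDBCBCCACDBCDBCBCCA ⇒ C·D·BC·BC·C·D·BC·C·D·BC·D·BC·BC·CA·BC·C·D·BC·C·D·BC·D·BC·BC·CA
    A ↦ CA
    B ↦ D
    C ↦ BC
    D ↦ C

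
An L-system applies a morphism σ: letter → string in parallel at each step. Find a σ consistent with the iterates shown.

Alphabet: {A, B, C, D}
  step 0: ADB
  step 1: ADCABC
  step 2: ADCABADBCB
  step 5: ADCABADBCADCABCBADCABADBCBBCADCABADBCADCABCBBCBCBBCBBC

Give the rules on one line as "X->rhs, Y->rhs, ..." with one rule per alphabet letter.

  step 1 ⇒ step 2: ADCABC ⇒ AD·CA·B·AD·BC·B
    A ↦ AD
    B ↦ BC
    C ↦ B
    D ↦ CA

A->AD, B->BC, C->B, D->CA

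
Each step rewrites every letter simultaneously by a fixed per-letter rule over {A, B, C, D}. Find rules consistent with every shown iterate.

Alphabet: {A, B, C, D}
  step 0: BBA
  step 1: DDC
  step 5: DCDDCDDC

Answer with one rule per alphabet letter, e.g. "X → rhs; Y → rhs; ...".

  step 0 ⇒ step 1: BBA ⇒ D·D·C
    A ↦ C
    B ↦ D
    C ↦ B  (constrained at step 1)
    D ↦ BA  (constrained at step 1)

A->C, B->D, C->B, D->BA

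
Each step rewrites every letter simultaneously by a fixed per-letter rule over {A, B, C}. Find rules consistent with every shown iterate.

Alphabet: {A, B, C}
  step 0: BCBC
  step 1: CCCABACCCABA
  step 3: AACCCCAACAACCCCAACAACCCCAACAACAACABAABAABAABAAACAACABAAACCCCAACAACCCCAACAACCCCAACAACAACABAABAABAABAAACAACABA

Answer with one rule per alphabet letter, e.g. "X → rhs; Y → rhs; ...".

  step 0 ⇒ step 1: BCBC ⇒ CCC·ABA·CCC·ABA
    B ↦ CCC
    C ↦ ABA
    A ↦ AAC  (constrained at step 1)

A->AAC, B->CCC, C->ABA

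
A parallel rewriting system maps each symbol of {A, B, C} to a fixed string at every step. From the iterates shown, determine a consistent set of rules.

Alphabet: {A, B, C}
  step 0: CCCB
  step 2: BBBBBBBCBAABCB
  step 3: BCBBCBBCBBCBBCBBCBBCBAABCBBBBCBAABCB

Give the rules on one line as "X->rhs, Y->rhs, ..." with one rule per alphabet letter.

A->B, B->BCB, C->AA

  step 2 ⇒ step 3: BBBBBBBCBAABCB ⇒ BCB·BCB·BCB·BCB·BCB·BCB·BCB·AA·BCB·B·B·BCB·AA·BCB
    A ↦ B
    B ↦ BCB
    C ↦ AA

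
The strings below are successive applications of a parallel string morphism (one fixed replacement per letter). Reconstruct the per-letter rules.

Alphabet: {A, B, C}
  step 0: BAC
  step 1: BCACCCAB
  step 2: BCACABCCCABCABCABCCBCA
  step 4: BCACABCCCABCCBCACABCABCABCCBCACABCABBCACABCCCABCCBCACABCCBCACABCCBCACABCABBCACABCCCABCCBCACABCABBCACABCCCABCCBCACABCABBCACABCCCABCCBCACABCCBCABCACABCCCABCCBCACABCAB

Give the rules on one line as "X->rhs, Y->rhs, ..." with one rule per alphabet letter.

A->CC, B->BCA, C->CAB

  step 1 ⇒ step 2: BCACCCAB ⇒ BCA·CAB·CC·CAB·CAB·CAB·CC·BCA
    A ↦ CC
    B ↦ BCA
    C ↦ CAB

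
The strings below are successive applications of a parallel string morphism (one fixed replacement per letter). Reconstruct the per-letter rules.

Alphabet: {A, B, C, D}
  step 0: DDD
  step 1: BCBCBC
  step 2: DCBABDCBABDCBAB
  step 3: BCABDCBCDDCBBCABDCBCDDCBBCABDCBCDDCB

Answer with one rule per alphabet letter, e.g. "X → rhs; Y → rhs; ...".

  step 2 ⇒ step 3: DCBABDCBABDCBAB ⇒ BC·AB·DCB·CD·DCB·BC·AB·DCB·CD·DCB·BC·AB·DCB·CD·DCB
    A ↦ CD
    B ↦ DCB
    C ↦ AB
    D ↦ BC

A->CD, B->DCB, C->AB, D->BC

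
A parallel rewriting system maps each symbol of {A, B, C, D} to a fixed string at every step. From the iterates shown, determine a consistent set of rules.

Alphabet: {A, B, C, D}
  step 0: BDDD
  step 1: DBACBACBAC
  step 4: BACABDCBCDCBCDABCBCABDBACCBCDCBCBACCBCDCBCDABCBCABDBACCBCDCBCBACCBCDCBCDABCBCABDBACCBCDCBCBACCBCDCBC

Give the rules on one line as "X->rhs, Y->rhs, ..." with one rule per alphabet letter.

  step 0 ⇒ step 1: BDDD ⇒ D·BAC·BAC·BAC
    B ↦ D
    D ↦ BAC
    A ↦ AB  (constrained at step 1)
    C ↦ CBC  (constrained at step 1)

A->AB, B->D, C->CBC, D->BAC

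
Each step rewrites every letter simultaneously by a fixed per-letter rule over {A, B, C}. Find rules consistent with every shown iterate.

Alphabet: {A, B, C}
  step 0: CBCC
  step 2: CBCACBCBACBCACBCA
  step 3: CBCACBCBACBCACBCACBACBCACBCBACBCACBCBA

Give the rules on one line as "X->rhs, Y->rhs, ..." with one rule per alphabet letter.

A->CBA, B->CA, C->CB

  step 2 ⇒ step 3: CBCACBCBACBCACBCA ⇒ CB·CA·CB·CBA·CB·CA·CB·CA·CBA·CB·CA·CB·CBA·CB·CA·CB·CBA
    A ↦ CBA
    B ↦ CA
    C ↦ CB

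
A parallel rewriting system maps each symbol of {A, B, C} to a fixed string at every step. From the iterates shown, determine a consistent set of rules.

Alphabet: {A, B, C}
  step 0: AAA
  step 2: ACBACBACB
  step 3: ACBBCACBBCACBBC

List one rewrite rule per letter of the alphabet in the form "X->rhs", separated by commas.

  step 2 ⇒ step 3: ACBACBACB ⇒ AC·B·BC·AC·B·BC·AC·B·BC
    A ↦ AC
    B ↦ BC
    C ↦ B

A->AC, B->BC, C->B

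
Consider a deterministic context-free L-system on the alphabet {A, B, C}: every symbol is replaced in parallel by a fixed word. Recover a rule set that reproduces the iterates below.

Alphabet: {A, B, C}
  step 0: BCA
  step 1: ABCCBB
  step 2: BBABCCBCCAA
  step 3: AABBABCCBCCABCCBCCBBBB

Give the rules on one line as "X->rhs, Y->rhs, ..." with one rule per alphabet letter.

  step 2 ⇒ step 3: BBABCCBCCAA ⇒ A·A·BB·A·BCC·BCC·A·BCC·BCC·BB·BB
    A ↦ BB
    B ↦ A
    C ↦ BCC

A->BB, B->A, C->BCC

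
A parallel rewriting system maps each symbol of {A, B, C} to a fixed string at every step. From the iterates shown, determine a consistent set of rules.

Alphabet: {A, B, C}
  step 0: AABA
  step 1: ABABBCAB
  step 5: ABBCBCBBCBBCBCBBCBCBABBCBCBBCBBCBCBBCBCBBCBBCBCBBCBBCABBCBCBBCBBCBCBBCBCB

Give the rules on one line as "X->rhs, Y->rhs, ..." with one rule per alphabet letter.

  step 0 ⇒ step 1: AABA ⇒ AB·AB·BC·AB
    A ↦ AB
    B ↦ BC
    C ↦ B  (constrained at step 1)

A->AB, B->BC, C->B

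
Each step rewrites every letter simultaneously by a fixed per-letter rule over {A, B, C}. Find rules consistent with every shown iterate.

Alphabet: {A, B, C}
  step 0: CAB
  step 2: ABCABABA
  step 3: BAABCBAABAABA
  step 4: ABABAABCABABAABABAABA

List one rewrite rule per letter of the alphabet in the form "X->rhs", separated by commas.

A->BA, B->A, C->BC

  step 3 ⇒ step 4: BAABCBAABAABA ⇒ A·BA·BA·A·BC·A·BA·BA·A·BA·BA·A·BA
    A ↦ BA
    B ↦ A
    C ↦ BC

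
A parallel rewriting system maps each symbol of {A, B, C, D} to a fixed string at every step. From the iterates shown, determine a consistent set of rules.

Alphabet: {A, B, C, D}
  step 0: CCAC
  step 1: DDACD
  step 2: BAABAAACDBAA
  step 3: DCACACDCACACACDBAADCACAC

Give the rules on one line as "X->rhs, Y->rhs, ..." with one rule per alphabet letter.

  step 2 ⇒ step 3: BAABAAACDBAA ⇒ DC·AC·AC·DC·AC·AC·AC·D·BAA·DC·AC·AC
    A ↦ AC
    B ↦ DC
    C ↦ D
    D ↦ BAA

A->AC, B->DC, C->D, D->BAA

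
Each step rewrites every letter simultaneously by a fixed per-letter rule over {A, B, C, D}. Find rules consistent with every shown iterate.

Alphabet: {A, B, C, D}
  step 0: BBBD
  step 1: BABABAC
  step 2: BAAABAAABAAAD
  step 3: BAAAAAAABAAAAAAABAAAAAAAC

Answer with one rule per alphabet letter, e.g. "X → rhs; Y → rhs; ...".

A->AA, B->BA, C->D, D->C

  step 2 ⇒ step 3: BAAABAAABAAAD ⇒ BA·AA·AA·AA·BA·AA·AA·AA·BA·AA·AA·AA·C
    A ↦ AA
    B ↦ BA
    D ↦ C
  step 1 ⇒ step 2: BABABAC ⇒ BA·AA·BA·AA·BA·AA·D
    C ↦ D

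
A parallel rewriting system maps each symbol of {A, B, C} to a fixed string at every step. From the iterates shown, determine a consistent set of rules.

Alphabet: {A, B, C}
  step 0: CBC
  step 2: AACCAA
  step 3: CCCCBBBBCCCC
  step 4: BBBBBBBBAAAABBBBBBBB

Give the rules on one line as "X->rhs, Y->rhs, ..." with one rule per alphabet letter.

A->CC, B->A, C->BB

  step 3 ⇒ step 4: CCCCBBBBCCCC ⇒ BB·BB·BB·BB·A·A·A·A·BB·BB·BB·BB
    B ↦ A
    C ↦ BB
  step 2 ⇒ step 3: AACCAA ⇒ CC·CC·BB·BB·CC·CC
    A ↦ CC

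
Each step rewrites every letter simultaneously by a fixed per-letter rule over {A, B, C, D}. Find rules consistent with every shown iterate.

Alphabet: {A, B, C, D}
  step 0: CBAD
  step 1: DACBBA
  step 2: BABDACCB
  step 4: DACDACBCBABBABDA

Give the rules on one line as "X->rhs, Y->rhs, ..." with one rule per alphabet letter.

  step 1 ⇒ step 2: DACBBA ⇒ BA·B·DA·C·C·B
    A ↦ B
    B ↦ C
    C ↦ DA
    D ↦ BA

A->B, B->C, C->DA, D->BA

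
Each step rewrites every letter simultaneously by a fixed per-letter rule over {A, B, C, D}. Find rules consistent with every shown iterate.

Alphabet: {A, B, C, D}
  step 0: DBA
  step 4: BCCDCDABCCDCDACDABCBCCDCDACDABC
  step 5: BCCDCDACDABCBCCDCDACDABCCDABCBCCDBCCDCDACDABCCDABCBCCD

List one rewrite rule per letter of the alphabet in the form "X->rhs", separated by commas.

  step 4 ⇒ step 5: BCCDCDABCCDCDACDABCBCCDCDACDABC ⇒ BC·CD·CD·A·CD·A·BC·BC·CD·CD·A·CD·A·BC·CD·A·BC·BC·CD·BC·CD·CD·A·CD·A·BC·CD·A·BC·BC·CD
    A ↦ BC
    B ↦ BC
    C ↦ CD
    D ↦ A

A->BC, B->BC, C->CD, D->A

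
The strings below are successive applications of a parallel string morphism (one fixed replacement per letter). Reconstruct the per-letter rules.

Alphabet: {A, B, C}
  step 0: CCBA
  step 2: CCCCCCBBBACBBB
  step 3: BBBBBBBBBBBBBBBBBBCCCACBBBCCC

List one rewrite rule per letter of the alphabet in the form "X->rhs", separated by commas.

  step 2 ⇒ step 3: CCCCCCBBBACBBB ⇒ BBB·BBB·BBB·BBB·BBB·BBB·C·C·C·AC·BBB·C·C·C
    A ↦ AC
    B ↦ C
    C ↦ BBB

A->AC, B->C, C->BBB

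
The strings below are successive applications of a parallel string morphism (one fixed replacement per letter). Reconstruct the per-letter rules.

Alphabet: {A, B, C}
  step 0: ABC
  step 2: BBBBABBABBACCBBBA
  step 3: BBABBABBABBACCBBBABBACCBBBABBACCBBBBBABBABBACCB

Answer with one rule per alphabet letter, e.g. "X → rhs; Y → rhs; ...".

  step 2 ⇒ step 3: BBBBABBABBACCBBBA ⇒ BBA·BBA·BBA·BBA·CCB·BBA·BBA·CCB·BBA·BBA·CCB·B·B·BBA·BBA·BBA·CCB
    A ↦ CCB
    B ↦ BBA
    C ↦ B

A->CCB, B->BBA, C->B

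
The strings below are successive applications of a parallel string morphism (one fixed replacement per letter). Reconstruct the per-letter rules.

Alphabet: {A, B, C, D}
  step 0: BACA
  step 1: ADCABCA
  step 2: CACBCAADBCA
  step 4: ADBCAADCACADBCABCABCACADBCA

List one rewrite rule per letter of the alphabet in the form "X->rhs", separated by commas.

A->CA, B->AD, C->B, D->C

  step 1 ⇒ step 2: ADCABCA ⇒ CA·C·B·CA·AD·B·CA
    A ↦ CA
    B ↦ AD
    C ↦ B
    D ↦ C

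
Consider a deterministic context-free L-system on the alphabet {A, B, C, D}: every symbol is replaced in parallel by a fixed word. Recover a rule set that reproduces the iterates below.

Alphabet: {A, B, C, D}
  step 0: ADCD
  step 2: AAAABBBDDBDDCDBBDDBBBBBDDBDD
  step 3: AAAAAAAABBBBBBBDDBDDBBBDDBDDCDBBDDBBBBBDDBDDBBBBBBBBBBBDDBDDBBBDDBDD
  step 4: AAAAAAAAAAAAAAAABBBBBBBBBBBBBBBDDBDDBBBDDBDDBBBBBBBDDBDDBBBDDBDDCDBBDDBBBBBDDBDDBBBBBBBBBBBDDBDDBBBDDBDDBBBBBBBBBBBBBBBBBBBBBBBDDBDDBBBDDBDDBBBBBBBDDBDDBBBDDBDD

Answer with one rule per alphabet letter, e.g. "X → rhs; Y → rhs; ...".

A->AA, B->BB, C->CDB, D->BDD

  step 3 ⇒ step 4: AAAAAAAABBBBBBBDDBDDBBBDDBDDCDBBDDBBBBBDDBDDBBBBBBBBBBBDDBDDBBBDDBDD ⇒ AA·AA·AA·AA·AA·AA·AA·AA·BB·BB·BB·BB·BB·BB·BB·BDD·BDD·BB·BDD·BDD·BB·BB·BB·BDD·BDD·BB·BDD·BDD·CDB·BDD·BB·BB·BDD·BDD·BB·BB·BB·BB·BB·BDD·BDD·BB·BDD·BDD·BB·BB·BB·BB·BB·BB·BB·BB·BB·BB·BB·BDD·BDD·BB·BDD·BDD·BB·BB·BB·BDD·BDD·BB·BDD·BDD
    A ↦ AA
    B ↦ BB
    C ↦ CDB
    D ↦ BDD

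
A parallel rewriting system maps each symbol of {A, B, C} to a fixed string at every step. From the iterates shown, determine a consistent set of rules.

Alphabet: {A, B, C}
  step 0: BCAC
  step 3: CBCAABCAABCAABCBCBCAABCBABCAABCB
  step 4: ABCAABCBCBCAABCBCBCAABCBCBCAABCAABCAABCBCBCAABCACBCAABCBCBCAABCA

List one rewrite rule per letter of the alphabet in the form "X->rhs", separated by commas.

  step 3 ⇒ step 4: CBCAABCAABCAABCBCBCAABCBABCAABCB ⇒ AB·CA·AB·CB·CB·CA·AB·CB·CB·CA·AB·CB·CB·CA·AB·CA·AB·CA·AB·CB·CB·CA·AB·CA·CB·CA·AB·CB·CB·CA·AB·CA
    A ↦ CB
    B ↦ CA
    C ↦ AB

A->CB, B->CA, C->AB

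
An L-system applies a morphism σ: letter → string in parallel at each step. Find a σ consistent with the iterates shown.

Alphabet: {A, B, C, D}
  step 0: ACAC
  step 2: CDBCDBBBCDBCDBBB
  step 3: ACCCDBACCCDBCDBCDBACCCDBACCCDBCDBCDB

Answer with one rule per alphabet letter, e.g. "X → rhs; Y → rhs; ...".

  step 2 ⇒ step 3: CDBCDBBBCDBCDBBB ⇒ A·CC·CDB·A·CC·CDB·CDB·CDB·A·CC·CDB·A·CC·CDB·CDB·CDB
    B ↦ CDB
    C ↦ A
    D ↦ CC
    A ↦ BB  (constrained at step 0)

A->BB, B->CDB, C->A, D->CC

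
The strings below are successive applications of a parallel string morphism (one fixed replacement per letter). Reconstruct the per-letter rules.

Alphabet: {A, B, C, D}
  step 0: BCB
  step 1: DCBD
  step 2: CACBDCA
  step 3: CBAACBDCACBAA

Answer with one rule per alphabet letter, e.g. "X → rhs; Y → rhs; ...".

  step 2 ⇒ step 3: CACBDCA ⇒ CB·AA·CB·D·CA·CB·AA
    A ↦ AA
    B ↦ D
    C ↦ CB
    D ↦ CA

A->AA, B->D, C->CB, D->CA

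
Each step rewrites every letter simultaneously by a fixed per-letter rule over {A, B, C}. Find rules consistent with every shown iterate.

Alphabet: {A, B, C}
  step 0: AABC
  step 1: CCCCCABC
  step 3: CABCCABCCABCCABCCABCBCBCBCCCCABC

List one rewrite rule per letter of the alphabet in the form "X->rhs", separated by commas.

A->CC, B->CA, C->BC

  step 0 ⇒ step 1: AABC ⇒ CC·CC·CA·BC
    A ↦ CC
    B ↦ CA
    C ↦ BC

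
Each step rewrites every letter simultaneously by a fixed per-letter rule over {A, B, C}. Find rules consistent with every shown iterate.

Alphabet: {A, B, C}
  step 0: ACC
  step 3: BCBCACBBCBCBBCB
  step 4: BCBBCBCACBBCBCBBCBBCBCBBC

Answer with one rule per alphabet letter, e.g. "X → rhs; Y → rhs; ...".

  step 3 ⇒ step 4: BCBCACBBCBCBBCB ⇒ BC·B·BC·B·CAC·B·BC·BC·B·BC·B·BC·BC·B·BC
    A ↦ CAC
    B ↦ BC
    C ↦ B

A->CAC, B->BC, C->B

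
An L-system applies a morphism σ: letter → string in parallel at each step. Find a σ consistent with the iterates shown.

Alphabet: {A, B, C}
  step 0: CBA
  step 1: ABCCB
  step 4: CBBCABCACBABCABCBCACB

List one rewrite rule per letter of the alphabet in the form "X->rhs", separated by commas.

  step 0 ⇒ step 1: CBA ⇒ A·BC·CB
    A ↦ CB
    B ↦ BC
    C ↦ A

A->CB, B->BC, C->A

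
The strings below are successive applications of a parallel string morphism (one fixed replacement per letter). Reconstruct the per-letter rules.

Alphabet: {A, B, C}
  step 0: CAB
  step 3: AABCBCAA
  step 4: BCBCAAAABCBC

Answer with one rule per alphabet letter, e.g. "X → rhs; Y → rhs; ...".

A->BC, B->A, C->A

  step 3 ⇒ step 4: AABCBCAA ⇒ BC·BC·A·A·A·A·BC·BC
    A ↦ BC
    B ↦ A
    C ↦ A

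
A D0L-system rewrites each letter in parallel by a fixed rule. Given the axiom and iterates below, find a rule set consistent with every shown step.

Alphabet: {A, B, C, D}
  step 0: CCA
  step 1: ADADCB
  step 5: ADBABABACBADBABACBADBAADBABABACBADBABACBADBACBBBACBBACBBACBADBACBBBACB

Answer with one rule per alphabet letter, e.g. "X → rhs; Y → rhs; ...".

A->CB, B->BA, C->AD, D->B

  step 0 ⇒ step 1: CCA ⇒ AD·AD·CB
    A ↦ CB
    C ↦ AD
    B ↦ BA  (constrained at step 1)
    D ↦ B  (constrained at step 1)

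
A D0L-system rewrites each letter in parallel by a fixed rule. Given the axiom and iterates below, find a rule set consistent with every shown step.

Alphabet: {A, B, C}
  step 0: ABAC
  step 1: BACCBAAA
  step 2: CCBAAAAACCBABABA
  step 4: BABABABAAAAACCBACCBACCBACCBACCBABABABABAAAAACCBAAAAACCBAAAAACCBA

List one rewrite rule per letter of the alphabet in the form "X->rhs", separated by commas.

  step 1 ⇒ step 2: BACCBAAA ⇒ CC·BA·AA·AA·CC·BA·BA·BA
    A ↦ BA
    B ↦ CC
    C ↦ AA

A->BA, B->CC, C->AA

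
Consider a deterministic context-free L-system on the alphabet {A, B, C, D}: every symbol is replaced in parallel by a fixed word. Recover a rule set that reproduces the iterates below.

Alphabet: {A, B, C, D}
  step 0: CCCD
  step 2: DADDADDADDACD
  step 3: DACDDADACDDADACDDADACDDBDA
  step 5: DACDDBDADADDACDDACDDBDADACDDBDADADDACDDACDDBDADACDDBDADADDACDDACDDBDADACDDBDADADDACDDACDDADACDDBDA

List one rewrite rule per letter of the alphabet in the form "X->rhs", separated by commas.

  step 2 ⇒ step 3: DADDADDADDACD ⇒ DA·CD·DA·DA·CD·DA·DA·CD·DA·DA·CD·DB·DA
    A ↦ CD
    C ↦ DB
    D ↦ DA
    B ↦ D  (constrained at step 3)

A->CD, B->D, C->DB, D->DA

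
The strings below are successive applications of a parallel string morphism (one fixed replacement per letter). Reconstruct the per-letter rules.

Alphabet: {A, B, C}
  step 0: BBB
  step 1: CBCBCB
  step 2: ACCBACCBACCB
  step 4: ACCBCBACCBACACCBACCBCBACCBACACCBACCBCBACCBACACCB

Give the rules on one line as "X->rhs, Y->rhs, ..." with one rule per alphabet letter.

  step 1 ⇒ step 2: CBCBCB ⇒ AC·CB·AC·CB·AC·CB
    B ↦ CB
    C ↦ AC
    A ↦ CB  (constrained at step 2)

A->CB, B->CB, C->AC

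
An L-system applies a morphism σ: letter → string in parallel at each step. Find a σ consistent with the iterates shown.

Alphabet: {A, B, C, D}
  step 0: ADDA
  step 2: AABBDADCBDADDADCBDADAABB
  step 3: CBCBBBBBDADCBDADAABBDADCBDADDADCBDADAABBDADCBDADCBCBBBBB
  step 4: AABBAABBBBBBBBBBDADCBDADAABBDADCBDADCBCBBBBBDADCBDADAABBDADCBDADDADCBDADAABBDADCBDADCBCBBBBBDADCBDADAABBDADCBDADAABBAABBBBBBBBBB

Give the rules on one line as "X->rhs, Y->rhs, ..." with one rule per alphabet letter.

  step 3 ⇒ step 4: CBCBBBBBDADCBDADAABBDADCBDADDADCBDADAABBDADCBDADCBCBBBBB ⇒ AA·BB·AA·BB·BB·BB·BB·BB·DAD·CB·DAD·AA·BB·DAD·CB·DAD·CB·CB·BB·BB·DAD·CB·DAD·AA·BB·DAD·CB·DAD·DAD·CB·DAD·AA·BB·DAD·CB·DAD·CB·CB·BB·BB·DAD·CB·DAD·AA·BB·DAD·CB·DAD·AA·BB·AA·BB·BB·BB·BB·BB
    A ↦ CB
    B ↦ BB
    C ↦ AA
    D ↦ DAD

A->CB, B->BB, C->AA, D->DAD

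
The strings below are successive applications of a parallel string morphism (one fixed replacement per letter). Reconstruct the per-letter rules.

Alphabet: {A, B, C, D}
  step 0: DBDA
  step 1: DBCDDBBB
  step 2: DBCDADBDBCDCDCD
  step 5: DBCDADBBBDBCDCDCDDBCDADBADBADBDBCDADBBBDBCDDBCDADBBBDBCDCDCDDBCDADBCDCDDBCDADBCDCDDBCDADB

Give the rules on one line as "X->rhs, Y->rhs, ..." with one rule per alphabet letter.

A->BB, B->CD, C->A, D->DB

  step 1 ⇒ step 2: DBCDDBBB ⇒ DB·CD·A·DB·DB·CD·CD·CD
    B ↦ CD
    C ↦ A
    D ↦ DB
  step 0 ⇒ step 1: DBDA ⇒ DB·CD·DB·BB
    A ↦ BB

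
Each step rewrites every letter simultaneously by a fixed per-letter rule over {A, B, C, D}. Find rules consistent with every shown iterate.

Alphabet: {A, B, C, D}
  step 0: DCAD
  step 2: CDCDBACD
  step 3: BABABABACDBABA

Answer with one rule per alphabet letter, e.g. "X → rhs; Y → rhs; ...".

A->D, B->C, C->BA, D->BA

  step 2 ⇒ step 3: CDCDBACD ⇒ BA·BA·BA·BA·C·D·BA·BA
    A ↦ D
    B ↦ C
    C ↦ BA
    D ↦ BA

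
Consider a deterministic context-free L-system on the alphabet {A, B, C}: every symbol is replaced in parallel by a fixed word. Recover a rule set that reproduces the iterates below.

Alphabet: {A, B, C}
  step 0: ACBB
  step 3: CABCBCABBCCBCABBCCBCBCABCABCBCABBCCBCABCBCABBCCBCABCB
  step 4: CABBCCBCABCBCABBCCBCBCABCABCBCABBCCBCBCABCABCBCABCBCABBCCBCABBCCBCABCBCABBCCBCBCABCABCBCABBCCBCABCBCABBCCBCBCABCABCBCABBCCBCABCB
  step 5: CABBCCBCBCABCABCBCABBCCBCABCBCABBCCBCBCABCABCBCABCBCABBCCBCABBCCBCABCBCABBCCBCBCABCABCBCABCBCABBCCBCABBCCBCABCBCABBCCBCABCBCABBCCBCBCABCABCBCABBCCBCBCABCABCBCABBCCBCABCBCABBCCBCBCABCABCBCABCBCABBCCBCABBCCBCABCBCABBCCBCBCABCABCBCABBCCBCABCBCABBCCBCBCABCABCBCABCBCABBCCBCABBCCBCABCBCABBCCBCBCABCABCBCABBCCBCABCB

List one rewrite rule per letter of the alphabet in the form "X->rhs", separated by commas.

A->BC, B->CB, C->CAB

  step 4 ⇒ step 5: CABBCCBCABCBCABBCCBCBCABCABCBCABBCCBCBCABCABCBCABCBCABBCCBCABBCCBCABCBCABBCCBCBCABCABCBCABBCCBCABCBCABBCCBCBCABCABCBCABBCCBCABCB ⇒ CAB·BC·CB·CB·CAB·CAB·CB·CAB·BC·CB·CAB·CB·CAB·BC·CB·CB·CAB·CAB·CB·CAB·CB·CAB·BC·CB·CAB·BC·CB·CAB·CB·CAB·BC·CB·CB·CAB·CAB·CB·CAB·CB·CAB·BC·CB·CAB·BC·CB·CAB·CB·CAB·BC·CB·CAB·CB·CAB·BC·CB·CB·CAB·CAB·CB·CAB·BC·CB·CB·CAB·CAB·CB·CAB·BC·CB·CAB·CB·CAB·BC·CB·CB·CAB·CAB·CB·CAB·CB·CAB·BC·CB·CAB·BC·CB·CAB·CB·CAB·BC·CB·CB·CAB·CAB·CB·CAB·BC·CB·CAB·CB·CAB·BC·CB·CB·CAB·CAB·CB·CAB·CB·CAB·BC·CB·CAB·BC·CB·CAB·CB·CAB·BC·CB·CB·CAB·CAB·CB·CAB·BC·CB·CAB·CB
    A ↦ BC
    B ↦ CB
    C ↦ CAB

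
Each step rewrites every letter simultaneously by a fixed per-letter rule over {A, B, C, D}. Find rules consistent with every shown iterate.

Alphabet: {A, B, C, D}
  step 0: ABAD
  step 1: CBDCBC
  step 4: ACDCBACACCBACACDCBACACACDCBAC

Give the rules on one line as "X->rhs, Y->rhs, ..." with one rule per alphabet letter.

  step 0 ⇒ step 1: ABAD ⇒ CB·D·CB·C
    A ↦ CB
    B ↦ D
    D ↦ C
    C ↦ AC  (constrained at step 1)

A->CB, B->D, C->AC, D->C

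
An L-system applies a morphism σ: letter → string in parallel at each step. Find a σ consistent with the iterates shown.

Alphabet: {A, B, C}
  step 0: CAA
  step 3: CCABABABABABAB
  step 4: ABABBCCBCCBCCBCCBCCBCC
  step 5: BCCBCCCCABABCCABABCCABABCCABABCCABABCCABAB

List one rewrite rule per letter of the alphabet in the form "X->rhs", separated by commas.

  step 4 ⇒ step 5: ABABBCCBCCBCCBCCBCCBCC ⇒ B·CC·B·CC·CC·AB·AB·CC·AB·AB·CC·AB·AB·CC·AB·AB·CC·AB·AB·CC·AB·AB
    A ↦ B
    B ↦ CC
    C ↦ AB

A->B, B->CC, C->AB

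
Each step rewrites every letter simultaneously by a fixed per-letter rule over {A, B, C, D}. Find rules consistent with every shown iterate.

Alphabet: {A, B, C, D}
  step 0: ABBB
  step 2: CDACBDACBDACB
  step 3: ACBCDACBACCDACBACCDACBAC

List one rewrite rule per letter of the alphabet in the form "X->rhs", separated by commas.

  step 2 ⇒ step 3: CDACBDACBDACB ⇒ ACB·C·D·ACB·AC·C·D·ACB·AC·C·D·ACB·AC
    A ↦ D
    B ↦ AC
    C ↦ ACB
    D ↦ C

A->D, B->AC, C->ACB, D->C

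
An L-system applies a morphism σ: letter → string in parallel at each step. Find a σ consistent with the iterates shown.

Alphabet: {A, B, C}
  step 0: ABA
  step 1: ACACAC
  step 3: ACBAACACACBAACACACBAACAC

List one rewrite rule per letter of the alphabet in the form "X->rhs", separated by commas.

A->AC, B->AC, C->BA

  step 0 ⇒ step 1: ABA ⇒ AC·AC·AC
    A ↦ AC
    B ↦ AC
    C ↦ BA  (constrained at step 1)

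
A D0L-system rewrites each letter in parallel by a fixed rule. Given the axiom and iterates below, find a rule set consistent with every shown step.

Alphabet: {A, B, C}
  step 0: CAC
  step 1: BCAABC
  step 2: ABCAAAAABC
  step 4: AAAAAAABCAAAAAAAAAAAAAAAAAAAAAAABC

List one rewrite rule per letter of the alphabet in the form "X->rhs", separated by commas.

  step 1 ⇒ step 2: BCAABC ⇒ A·BC·AA·AA·A·BC
    A ↦ AA
    B ↦ A
    C ↦ BC

A->AA, B->A, C->BC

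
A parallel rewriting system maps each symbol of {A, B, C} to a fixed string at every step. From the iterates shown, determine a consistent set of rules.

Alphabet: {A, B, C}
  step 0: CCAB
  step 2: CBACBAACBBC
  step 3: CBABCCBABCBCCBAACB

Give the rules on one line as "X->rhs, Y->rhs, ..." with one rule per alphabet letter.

A->BC, B->A, C->CB

  step 2 ⇒ step 3: CBACBAACBBC ⇒ CB·A·BC·CB·A·BC·BC·CB·A·A·CB
    A ↦ BC
    B ↦ A
    C ↦ CB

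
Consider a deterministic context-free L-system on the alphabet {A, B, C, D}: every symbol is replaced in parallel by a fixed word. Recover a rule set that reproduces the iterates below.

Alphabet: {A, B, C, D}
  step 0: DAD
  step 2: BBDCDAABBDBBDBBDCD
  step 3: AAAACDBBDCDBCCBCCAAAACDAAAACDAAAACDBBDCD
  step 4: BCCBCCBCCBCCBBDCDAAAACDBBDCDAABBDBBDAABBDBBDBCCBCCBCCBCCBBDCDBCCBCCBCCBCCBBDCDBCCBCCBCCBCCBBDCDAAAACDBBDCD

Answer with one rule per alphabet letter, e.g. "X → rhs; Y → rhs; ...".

  step 3 ⇒ step 4: AAAACDBBDCDBCCBCCAAAACDAAAACDAAAACDBBDCD ⇒ BCC·BCC·BCC·BCC·BBD·CD·AA·AA·CD·BBD·CD·AA·BBD·BBD·AA·BBD·BBD·BCC·BCC·BCC·BCC·BBD·CD·BCC·BCC·BCC·BCC·BBD·CD·BCC·BCC·BCC·BCC·BBD·CD·AA·AA·CD·BBD·CD
    A ↦ BCC
    B ↦ AA
    C ↦ BBD
    D ↦ CD

A->BCC, B->AA, C->BBD, D->CD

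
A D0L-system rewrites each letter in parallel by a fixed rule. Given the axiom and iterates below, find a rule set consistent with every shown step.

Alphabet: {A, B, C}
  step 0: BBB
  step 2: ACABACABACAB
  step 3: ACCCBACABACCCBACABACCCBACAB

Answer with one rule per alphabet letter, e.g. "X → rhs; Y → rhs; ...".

  step 2 ⇒ step 3: ACABACABACAB ⇒ AC·CCB·AC·AB·AC·CCB·AC·AB·AC·CCB·AC·AB
    A ↦ AC
    B ↦ AB
    C ↦ CCB

A->AC, B->AB, C->CCB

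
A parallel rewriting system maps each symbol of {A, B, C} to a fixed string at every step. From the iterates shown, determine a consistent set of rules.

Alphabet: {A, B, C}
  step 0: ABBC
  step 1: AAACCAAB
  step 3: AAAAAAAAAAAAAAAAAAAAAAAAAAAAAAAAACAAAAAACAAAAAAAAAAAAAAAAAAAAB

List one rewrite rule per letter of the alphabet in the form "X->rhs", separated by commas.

A->AAA, B->C, C->AAB

  step 0 ⇒ step 1: ABBC ⇒ AAA·C·C·AAB
    A ↦ AAA
    B ↦ C
    C ↦ AAB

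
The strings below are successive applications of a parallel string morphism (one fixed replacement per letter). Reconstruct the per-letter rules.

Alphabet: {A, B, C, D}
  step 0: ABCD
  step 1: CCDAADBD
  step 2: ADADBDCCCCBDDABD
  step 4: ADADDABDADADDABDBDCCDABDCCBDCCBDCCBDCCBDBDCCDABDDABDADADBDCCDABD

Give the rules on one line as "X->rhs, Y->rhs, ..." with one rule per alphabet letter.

  step 1 ⇒ step 2: CCDAADBD ⇒ AD·AD·BD·CC·CC·BD·DA·BD
    A ↦ CC
    B ↦ DA
    C ↦ AD
    D ↦ BD

A->CC, B->DA, C->AD, D->BD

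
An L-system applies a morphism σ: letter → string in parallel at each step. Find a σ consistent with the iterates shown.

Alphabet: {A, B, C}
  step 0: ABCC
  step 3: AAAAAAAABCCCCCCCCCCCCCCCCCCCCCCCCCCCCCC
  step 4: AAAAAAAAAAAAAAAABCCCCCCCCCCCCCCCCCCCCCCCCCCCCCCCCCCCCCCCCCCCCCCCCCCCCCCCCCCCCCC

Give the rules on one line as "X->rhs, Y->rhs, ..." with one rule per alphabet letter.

A->AA, B->BCC, C->CC

  step 3 ⇒ step 4: AAAAAAAABCCCCCCCCCCCCCCCCCCCCCCCCCCCCCC ⇒ AA·AA·AA·AA·AA·AA·AA·AA·BCC·CC·CC·CC·CC·CC·CC·CC·CC·CC·CC·CC·CC·CC·CC·CC·CC·CC·CC·CC·CC·CC·CC·CC·CC·CC·CC·CC·CC·CC·CC
    A ↦ AA
    B ↦ BCC
    C ↦ CC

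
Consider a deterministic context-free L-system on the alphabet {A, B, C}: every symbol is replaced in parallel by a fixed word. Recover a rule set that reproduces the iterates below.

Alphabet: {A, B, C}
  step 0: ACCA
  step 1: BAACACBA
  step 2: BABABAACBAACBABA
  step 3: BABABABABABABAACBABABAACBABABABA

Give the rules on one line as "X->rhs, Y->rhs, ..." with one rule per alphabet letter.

A->BA, B->BA, C->AC

  step 2 ⇒ step 3: BABABAACBAACBABA ⇒ BA·BA·BA·BA·BA·BA·BA·AC·BA·BA·BA·AC·BA·BA·BA·BA
    A ↦ BA
    B ↦ BA
    C ↦ AC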